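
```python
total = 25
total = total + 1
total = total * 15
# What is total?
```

Trace:
`total = 25` → total = 25
`total = total + 1` → total = 26
`total = total * 15` → total = 390
So total = 390

Answer: 390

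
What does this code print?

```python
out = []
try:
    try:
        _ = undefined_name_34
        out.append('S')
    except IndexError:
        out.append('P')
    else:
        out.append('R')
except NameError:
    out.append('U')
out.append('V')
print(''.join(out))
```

Execution trace: 'U' (outer except NameError) → 'V' (after the try/except). Output: UV

Answer: UV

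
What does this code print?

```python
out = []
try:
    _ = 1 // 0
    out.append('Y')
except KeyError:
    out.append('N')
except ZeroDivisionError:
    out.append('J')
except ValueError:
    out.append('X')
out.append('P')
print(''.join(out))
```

Execution trace: 'J' (except ZeroDivisionError) → 'P' (after the try/except). Output: JP

Answer: JP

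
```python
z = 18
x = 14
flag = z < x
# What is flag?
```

Trace:
`z = 18` → z = 18
`x = 14` → x = 14
`flag = z < x` → flag = False
So flag = False

Answer: False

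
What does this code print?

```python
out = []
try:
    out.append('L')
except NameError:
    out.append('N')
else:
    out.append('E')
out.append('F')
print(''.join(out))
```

Execution trace: 'L' (try body, no exception) → 'E' (else) → 'F' (after the try/except). Output: LEF

Answer: LEF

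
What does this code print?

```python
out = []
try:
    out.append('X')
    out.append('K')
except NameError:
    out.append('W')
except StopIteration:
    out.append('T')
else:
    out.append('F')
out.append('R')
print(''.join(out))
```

Execution trace: 'X' (try body) → 'K' (try body, no exception) → 'F' (else) → 'R' (after the try/except). Output: XKFR

Answer: XKFR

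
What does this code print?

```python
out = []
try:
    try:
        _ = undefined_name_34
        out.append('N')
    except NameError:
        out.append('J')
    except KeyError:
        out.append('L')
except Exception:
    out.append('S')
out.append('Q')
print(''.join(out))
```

Execution trace: 'J' (inner except NameError) → 'Q' (after the try/except). Output: JQ

Answer: JQ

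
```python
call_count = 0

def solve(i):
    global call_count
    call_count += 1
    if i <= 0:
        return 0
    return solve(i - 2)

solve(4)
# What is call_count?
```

Linear recursion stepping by 2: 3 calls from i=4 down to ≤0.

Answer: 3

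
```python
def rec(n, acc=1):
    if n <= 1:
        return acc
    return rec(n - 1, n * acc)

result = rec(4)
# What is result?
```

Accumulator trace (n, acc): (4, 1) -> (3, 4) -> (2, 12) -> (1, 24) -> return 24

Answer: 24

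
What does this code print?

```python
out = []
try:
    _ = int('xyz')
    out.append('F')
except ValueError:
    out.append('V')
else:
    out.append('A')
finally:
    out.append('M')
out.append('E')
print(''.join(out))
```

Execution trace: 'V' (except ValueError) → 'M' (finally) → 'E' (after the try/except). Output: VME

Answer: VME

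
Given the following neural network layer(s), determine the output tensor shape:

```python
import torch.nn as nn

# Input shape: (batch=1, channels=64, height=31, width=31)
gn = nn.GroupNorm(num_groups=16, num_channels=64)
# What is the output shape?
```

Input: (1, 64, 31, 31) -> Output: (1, 64, 31, 31)

Answer: (1, 64, 31, 31)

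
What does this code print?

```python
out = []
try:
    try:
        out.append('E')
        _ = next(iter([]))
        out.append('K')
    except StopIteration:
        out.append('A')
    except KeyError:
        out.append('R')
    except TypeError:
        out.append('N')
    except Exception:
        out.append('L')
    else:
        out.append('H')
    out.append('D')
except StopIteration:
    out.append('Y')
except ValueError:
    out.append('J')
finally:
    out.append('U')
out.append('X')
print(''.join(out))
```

Execution trace: 'E' (inner try body) → 'A' (inner except StopIteration) → 'D' (try body, no exception) → 'U' (finally) → 'X' (after the try/except). Output: EADUX

Answer: EADUX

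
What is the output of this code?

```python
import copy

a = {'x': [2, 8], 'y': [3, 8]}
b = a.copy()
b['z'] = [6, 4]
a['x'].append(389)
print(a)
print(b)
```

Key concept: shallow copy of dict with mutable values.
Step by step:
`a = {'x': [2, 8], 'y': [3, 8]}` → a = {'x': [2, 8], 'y': [3, 8]}
`b = a.copy()` → b = {'x': [2, 8], 'y': [3, 8]}
`b['z'] = [6, 4]` → b = {'x': [2, 8], 'y': [3, 8], 'z': [6, 4]}
`a['x'].append(389)` → a = {'x': [2, 8, 389], 'y': [3, 8]}; b = {'x': [2, 8, 389], 'y': [3, 8], 'z': [6, 4]}
`print(a)` → prints {'x': [2, 8, 389], 'y': [3, 8]}
`print(b)` → prints {'x': [2, 8, 389], 'y': [3, 8], 'z': [6, 4]}

Answer:
{'x': [2, 8, 389], 'y': [3, 8]}
{'x': [2, 8, 389], 'y': [3, 8], 'z': [6, 4]}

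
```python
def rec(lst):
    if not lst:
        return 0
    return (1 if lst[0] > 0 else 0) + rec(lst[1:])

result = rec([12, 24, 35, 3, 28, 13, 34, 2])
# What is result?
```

Count of positive elements in [12, 24, 35, 3, 28, 13, 34, 2] = 8

Answer: 8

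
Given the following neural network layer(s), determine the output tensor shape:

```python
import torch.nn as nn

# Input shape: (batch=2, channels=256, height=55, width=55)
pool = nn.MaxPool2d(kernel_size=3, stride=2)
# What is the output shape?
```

Input: (2, 256, 55, 55) -> Output: (2, 256, 27, 27)

Answer: (2, 256, 27, 27)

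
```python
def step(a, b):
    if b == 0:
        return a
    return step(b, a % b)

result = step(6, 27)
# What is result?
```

step(6, 27) -> step(27, 6) -> step(6, 3) -> step(3, 0) -> 3

Answer: 3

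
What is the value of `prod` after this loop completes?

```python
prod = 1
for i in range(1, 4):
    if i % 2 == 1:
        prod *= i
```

Product of odd numbers 1 to 3
`prod` takes the values: 1 → 3

Answer: 3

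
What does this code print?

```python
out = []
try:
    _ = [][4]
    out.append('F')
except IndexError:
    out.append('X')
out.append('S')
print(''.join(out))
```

Execution trace: 'X' (except IndexError) → 'S' (after the try/except). Output: XS

Answer: XS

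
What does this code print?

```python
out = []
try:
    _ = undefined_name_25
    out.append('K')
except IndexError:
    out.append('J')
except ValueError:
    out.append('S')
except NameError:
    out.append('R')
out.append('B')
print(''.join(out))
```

Execution trace: 'R' (except NameError) → 'B' (after the try/except). Output: RB

Answer: RB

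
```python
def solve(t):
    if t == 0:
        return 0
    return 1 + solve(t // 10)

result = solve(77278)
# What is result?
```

Count of digits of 77278: 5

Answer: 5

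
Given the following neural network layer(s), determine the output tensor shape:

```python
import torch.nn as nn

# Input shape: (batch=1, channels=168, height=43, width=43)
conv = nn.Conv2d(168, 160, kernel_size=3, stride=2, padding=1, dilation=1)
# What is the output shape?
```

Input: (1, 168, 43, 43) -> Output: (1, 160, 22, 22)

Answer: (1, 160, 22, 22)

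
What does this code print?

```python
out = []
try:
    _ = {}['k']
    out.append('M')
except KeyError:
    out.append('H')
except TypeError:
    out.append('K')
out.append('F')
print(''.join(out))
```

Execution trace: 'H' (except KeyError) → 'F' (after the try/except). Output: HF

Answer: HF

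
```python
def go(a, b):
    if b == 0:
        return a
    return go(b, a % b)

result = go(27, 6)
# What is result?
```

go(27, 6) -> go(6, 3) -> go(3, 0) -> 3

Answer: 3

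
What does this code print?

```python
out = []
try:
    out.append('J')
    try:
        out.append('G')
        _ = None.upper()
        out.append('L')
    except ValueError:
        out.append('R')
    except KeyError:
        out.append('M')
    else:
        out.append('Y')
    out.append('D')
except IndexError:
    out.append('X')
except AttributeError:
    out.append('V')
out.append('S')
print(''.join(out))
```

Execution trace: 'J' (try body) → 'G' (inner try body) → 'V' (except AttributeError) → 'S' (after the try/except). Output: JGVS

Answer: JGVS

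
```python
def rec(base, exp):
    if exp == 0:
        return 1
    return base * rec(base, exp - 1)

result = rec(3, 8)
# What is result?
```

rec(3, 8) = 3 * 3 * 3 * 3 * 3 * 3 * 3 * 3 = 6561

Answer: 6561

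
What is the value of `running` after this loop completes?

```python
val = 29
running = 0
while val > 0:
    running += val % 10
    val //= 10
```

Sum digits of 29
`running` takes the values: 0 → 9 → 11

Answer: 11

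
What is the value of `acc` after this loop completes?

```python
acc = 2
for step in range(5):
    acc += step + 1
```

Start at 2, add 1 to 5 = 17
`acc` takes the values: 2 → 3 → 5 → 8 → 12 → 17

Answer: 17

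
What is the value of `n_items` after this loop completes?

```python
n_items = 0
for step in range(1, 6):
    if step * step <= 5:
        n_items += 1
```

Count numbers where step² ≤ 5
`n_items` takes the values: 0 → 1 → 2

Answer: 2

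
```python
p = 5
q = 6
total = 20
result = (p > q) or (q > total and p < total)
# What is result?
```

Trace:
`p = 5` → p = 5
`q = 6` → q = 6
`total = 20` → total = 20
`result = (p > q) or (q > total and p < total)` → result = False
So result = False

Answer: False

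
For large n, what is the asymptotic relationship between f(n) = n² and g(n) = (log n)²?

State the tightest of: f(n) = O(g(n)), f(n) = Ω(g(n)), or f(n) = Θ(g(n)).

n² vs (log n)²: f(n) = Ω(g(n)) but not O(g(n)) — n² grows strictly faster than (log n)².

Answer: f(n) = Ω(g(n)) but not O(g(n)) — n² grows strictly faster than (log n)².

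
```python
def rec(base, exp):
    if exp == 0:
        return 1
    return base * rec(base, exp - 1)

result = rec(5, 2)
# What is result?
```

rec(5, 2) = 5 * 5 = 25

Answer: 25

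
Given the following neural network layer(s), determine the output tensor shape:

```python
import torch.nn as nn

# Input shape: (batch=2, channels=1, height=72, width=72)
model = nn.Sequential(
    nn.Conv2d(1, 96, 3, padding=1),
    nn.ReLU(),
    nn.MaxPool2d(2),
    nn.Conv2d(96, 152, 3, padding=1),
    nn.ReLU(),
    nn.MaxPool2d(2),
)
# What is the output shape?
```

Input: (2, 1, 72, 72) -> after first Conv2d: (2, 96, 72, 72) -> after first MaxPool2d: (2, 96, 36, 36) -> after second Conv2d: (2, 152, 36, 36) -> Output: (2, 152, 18, 18)

Answer: (2, 152, 18, 18)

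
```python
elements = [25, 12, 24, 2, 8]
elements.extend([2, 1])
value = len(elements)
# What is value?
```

Trace:
`elements = [25, 12, 24, 2, 8]` → elements = [25, 12, 24, 2, 8]
`elements.extend([2, 1])` → elements = [25, 12, 24, 2, 8, 2, 1]
`value = len(elements)` → value = 7
So value = 7

Answer: 7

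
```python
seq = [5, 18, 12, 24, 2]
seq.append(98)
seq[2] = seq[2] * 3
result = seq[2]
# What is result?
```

Trace:
`seq = [5, 18, 12, 24, 2]` → seq = [5, 18, 12, 24, 2]
`seq.append(98)` → seq = [5, 18, 12, 24, 2, 98]
`seq[2] = seq[2] * 3` → seq = [5, 18, 36, 24, 2, 98]
`result = seq[2]` → result = 36
So result = 36

Answer: 36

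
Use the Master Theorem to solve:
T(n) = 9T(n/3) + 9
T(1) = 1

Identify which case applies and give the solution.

a=9, b=3, f(n)=9. log_3(9) = 2. Since c=0 < 2, Case 1 applies: T(n) = Θ(n^log_b(a)) = O(n^2).

Answer: O(n^2) - Case 1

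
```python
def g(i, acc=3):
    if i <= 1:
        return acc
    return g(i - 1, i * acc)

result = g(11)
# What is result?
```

Accumulator trace (n, acc): (11, 3) -> (10, 33) -> (9, 330) -> (8, 2970) -> (7, 23760) -> (6, 166320) -> (5, 997920) -> (4, 4989600) -> (3, 19958400) -> (2, 59875200) -> (1, 119750400) -> return 119750400

Answer: 119750400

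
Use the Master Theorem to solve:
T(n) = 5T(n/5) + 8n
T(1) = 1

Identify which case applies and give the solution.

a=5, b=5, f(n)=8n. log_5(5) = 1. Since c=1 = 1, Case 2 applies: T(n) = Θ(n^log_b(a) · log n) = O(n log n).

Answer: O(n log n) - Case 2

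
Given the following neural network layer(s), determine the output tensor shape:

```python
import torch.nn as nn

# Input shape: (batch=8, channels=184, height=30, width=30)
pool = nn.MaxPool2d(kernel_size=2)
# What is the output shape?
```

Input: (8, 184, 30, 30) -> Output: (8, 184, 15, 15)

Answer: (8, 184, 15, 15)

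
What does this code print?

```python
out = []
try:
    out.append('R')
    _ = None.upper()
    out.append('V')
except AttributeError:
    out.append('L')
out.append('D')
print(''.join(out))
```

Execution trace: 'R' (try body) → 'L' (except AttributeError) → 'D' (after the try/except). Output: RLD

Answer: RLD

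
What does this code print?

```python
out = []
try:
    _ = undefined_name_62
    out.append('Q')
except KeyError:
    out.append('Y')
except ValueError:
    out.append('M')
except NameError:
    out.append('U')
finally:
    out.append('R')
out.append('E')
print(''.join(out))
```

Execution trace: 'U' (except NameError) → 'R' (finally) → 'E' (after the try/except). Output: URE

Answer: URE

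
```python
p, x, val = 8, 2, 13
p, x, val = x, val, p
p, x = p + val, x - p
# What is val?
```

Trace:
`p, x, val = 8, 2, 13` → p = 8; x = 2; val = 13
`p, x, val = x, val, p` → p = 2; x = 13; val = 8
`p, x = p + val, x - p` → p = 10; x = 11
So val = 8

Answer: 8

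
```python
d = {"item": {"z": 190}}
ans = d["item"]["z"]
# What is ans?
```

Trace:
`d = {"item": {"z": 190}}` → d = {'item': {'z': 190}}
`ans = d["item"]["z"]` → ans = 190
So ans = 190

Answer: 190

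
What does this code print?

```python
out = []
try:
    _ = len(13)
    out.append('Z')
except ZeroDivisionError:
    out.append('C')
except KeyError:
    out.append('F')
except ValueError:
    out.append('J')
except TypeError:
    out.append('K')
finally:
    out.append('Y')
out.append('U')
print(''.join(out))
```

Execution trace: 'K' (except TypeError) → 'Y' (finally) → 'U' (after the try/except). Output: KYU

Answer: KYU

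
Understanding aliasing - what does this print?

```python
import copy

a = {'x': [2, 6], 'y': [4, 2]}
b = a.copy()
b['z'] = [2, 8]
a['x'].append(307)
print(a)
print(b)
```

Key concept: shallow copy of dict with mutable values.
Step by step:
`a = {'x': [2, 6], 'y': [4, 2]}` → a = {'x': [2, 6], 'y': [4, 2]}
`b = a.copy()` → b = {'x': [2, 6], 'y': [4, 2]}
`b['z'] = [2, 8]` → b = {'x': [2, 6], 'y': [4, 2], 'z': [2, 8]}
`a['x'].append(307)` → a = {'x': [2, 6, 307], 'y': [4, 2]}; b = {'x': [2, 6, 307], 'y': [4, 2], 'z': [2, 8]}
`print(a)` → prints {'x': [2, 6, 307], 'y': [4, 2]}
`print(b)` → prints {'x': [2, 6, 307], 'y': [4, 2], 'z': [2, 8]}

Answer:
{'x': [2, 6, 307], 'y': [4, 2]}
{'x': [2, 6, 307], 'y': [4, 2], 'z': [2, 8]}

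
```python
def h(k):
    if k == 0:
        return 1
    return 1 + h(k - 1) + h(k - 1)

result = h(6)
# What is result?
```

h(k) = 1 + 2·h(k-1), h(0)=1. Closed form: (1+1)·2^6 - 1 = 127.

Answer: 127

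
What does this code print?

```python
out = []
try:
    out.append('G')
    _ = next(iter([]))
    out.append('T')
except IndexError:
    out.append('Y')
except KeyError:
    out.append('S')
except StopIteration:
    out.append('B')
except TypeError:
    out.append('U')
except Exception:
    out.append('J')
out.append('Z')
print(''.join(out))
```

Execution trace: 'G' (try body) → 'B' (except StopIteration) → 'Z' (after the try/except). Output: GBZ

Answer: GBZ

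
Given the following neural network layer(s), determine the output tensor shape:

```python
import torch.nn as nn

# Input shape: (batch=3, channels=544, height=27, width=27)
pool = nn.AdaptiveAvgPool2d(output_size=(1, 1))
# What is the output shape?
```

Input: (3, 544, 27, 27) -> Output: (3, 544, 1, 1)

Answer: (3, 544, 1, 1)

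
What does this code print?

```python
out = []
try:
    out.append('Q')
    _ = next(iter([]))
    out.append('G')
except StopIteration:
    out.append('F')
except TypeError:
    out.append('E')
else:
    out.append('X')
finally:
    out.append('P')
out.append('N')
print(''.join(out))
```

Execution trace: 'Q' (try body) → 'F' (except StopIteration) → 'P' (finally) → 'N' (after the try/except). Output: QFPN

Answer: QFPN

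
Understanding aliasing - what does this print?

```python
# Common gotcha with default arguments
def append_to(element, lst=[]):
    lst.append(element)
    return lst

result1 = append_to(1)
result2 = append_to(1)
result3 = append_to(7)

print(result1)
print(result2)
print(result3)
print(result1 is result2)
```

Key concept: mutable default argument gotcha.
Step by step:
`result1 = append_to(1)` → result1 = [1]
`result2 = append_to(1)` → result1 = [1, 1] (same object as result2); result2 = [1, 1] (same object as result1)
`result3 = append_to(7)` → result1 = [1, 1, 7] (same object as result2, result3); result2 = [1, 1, 7] (same object as result1, result3); result3 = [1, 1, 7] (same object as result1, result2)
`print(result1)` → prints [1, 1, 7]
`print(result2)` → prints [1, 1, 7]
`print(result3)` → prints [1, 1, 7]
`print(result1 is result2)` → prints True

Answer:
[1, 1, 7]
[1, 1, 7]
[1, 1, 7]
True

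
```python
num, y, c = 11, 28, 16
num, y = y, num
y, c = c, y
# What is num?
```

Trace:
`num, y, c = 11, 28, 16` → num = 11; y = 28; c = 16
`num, y = y, num` → num = 28; y = 11
`y, c = c, y` → y = 16; c = 11
So num = 28

Answer: 28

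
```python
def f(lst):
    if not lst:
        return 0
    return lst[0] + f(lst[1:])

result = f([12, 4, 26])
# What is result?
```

12 + 4 + 26 + 0 = 42

Answer: 42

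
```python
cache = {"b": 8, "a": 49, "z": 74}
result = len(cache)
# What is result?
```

Trace:
`cache = {"b": 8, "a": 49, "z": 74}` → cache = {'b': 8, 'a': 49, 'z': 74}
`result = len(cache)` → result = 3
So result = 3

Answer: 3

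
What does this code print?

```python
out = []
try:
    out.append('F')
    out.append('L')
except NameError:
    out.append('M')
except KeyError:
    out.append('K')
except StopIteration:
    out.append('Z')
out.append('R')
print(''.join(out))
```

Execution trace: 'F' (try body) → 'L' (try body, no exception) → 'R' (after the try/except). Output: FLR

Answer: FLR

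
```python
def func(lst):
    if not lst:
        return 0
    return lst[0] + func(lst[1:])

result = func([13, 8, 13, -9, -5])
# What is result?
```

13 + 8 + 13 + (-9) + (-5) + 0 = 20

Answer: 20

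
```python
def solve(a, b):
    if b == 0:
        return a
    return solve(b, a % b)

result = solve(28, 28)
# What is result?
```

solve(28, 28) -> solve(28, 0) -> 28

Answer: 28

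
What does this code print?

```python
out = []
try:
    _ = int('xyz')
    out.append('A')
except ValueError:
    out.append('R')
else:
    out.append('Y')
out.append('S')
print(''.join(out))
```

Execution trace: 'R' (except ValueError) → 'S' (after the try/except). Output: RS

Answer: RS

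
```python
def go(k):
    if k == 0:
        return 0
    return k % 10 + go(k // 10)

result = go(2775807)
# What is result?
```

Sum of digits of 2775807: 7 + 0 + 8 + 5 + 7 + 7 + 2 = 36

Answer: 36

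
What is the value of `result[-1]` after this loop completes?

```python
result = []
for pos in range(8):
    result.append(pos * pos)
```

Last element of squares 0 to 7
`result` takes the values: [] → [0] → [0, 1] → [0, 1, 4] → [0, 1, 4, 9] → [0, 1, 4, 9, 16] → [0, 1, 4, 9, 16, 25] → [0, 1, 4, 9, 16, 25, 36] → [0, 1, 4, 9, 16, 25, 36, 49]
So `result[-1]` = 49

Answer: 49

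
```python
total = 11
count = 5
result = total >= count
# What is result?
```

Trace:
`total = 11` → total = 11
`count = 5` → count = 5
`result = total >= count` → result = True
So result = True

Answer: True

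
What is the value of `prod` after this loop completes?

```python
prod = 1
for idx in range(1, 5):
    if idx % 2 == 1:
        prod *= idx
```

Product of odd numbers 1 to 4
`prod` takes the values: 1 → 3

Answer: 3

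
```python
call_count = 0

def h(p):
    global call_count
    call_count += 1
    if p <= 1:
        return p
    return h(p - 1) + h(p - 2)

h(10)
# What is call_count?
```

Calls(p) = 1 + Calls(p-1) + Calls(p-2); Calls(0)=Calls(1)=1. For p=10 this gives 177.

Answer: 177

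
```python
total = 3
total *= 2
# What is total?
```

Trace:
`total = 3` → total = 3
`total *= 2` → total = 6
So total = 6

Answer: 6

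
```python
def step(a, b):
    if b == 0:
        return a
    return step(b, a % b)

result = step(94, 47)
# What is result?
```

step(94, 47) -> step(47, 0) -> 47

Answer: 47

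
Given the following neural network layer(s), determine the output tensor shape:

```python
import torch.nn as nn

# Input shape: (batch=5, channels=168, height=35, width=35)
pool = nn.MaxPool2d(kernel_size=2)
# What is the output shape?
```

Input: (5, 168, 35, 35) -> Output: (5, 168, 17, 17)

Answer: (5, 168, 17, 17)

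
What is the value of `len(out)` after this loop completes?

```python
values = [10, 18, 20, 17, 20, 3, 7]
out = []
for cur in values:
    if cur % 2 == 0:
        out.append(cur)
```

Count even numbers in [10, 18, 20, 17, 20, 3, 7]
`out` takes the values: [] → [10] → [10, 18] → [10, 18, 20] → [10, 18, 20, 20]
So `len(out)` = 4

Answer: 4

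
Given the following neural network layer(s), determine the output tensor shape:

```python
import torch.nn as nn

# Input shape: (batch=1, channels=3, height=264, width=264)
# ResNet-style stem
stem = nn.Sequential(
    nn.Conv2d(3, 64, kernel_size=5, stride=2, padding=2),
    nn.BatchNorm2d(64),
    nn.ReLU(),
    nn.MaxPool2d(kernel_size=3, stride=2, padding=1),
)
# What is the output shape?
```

Input: (1, 3, 264, 264) -> after Conv2d 5x5 stride=2: (1, 64, 132, 132) -> Output: (1, 64, 66, 66)

Answer: (1, 64, 66, 66)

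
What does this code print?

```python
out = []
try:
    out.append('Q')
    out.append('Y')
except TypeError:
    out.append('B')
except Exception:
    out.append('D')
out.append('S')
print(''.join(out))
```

Execution trace: 'Q' (try body) → 'Y' (try body, no exception) → 'S' (after the try/except). Output: QYS

Answer: QYS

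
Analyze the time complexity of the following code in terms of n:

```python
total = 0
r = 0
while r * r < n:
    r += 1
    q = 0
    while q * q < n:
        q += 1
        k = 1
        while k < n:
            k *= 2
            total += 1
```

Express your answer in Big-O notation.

Each loop level contributes: √n × √n × log n. Multiplying the contributions gives O(n log n).

Answer: O(n log n)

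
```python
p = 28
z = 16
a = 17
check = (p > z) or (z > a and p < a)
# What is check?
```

Trace:
`p = 28` → p = 28
`z = 16` → z = 16
`a = 17` → a = 17
`check = (p > z) or (z > a and p < a)` → check = True
So check = True

Answer: True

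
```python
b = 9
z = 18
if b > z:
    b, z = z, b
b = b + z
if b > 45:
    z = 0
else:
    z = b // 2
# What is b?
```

Trace:
`b = 9` → b = 9
`z = 18` → z = 18
`if b > z: ...` → b > z is False → no variable changes
`b = b + z` → b = 27
`if b > 45: ...` → b > 45 is False, take else branch → z = 13
So b = 27

Answer: 27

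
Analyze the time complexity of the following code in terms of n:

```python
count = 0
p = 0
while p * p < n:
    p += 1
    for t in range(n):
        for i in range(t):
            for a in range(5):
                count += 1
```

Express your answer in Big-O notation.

Each loop level contributes: √n × n × n × 1. Multiplying the contributions gives O(n^2√n).

Answer: O(n^2√n)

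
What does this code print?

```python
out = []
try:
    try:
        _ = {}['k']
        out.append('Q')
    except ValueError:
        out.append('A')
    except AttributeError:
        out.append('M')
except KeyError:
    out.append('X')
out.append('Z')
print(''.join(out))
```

Execution trace: 'X' (outer except KeyError) → 'Z' (after the try/except). Output: XZ

Answer: XZ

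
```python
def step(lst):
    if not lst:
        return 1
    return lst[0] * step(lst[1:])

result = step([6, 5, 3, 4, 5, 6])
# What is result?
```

Product over [6, 5, 3, 4, 5, 6] = 6 * 5 * 3 * 4 * 5 * 6 = 10800

Answer: 10800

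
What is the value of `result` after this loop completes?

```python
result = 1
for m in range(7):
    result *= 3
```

3^7 = 2187
`result` takes the values: 1 → 3 → 9 → 27 → 81 → 243 → 729 → 2187

Answer: 2187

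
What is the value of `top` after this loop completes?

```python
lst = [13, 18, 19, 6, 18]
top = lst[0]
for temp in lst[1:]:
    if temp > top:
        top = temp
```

Maximum of [13, 18, 19, 6, 18]
`top` takes the values: 13 → 18 → 19

Answer: 19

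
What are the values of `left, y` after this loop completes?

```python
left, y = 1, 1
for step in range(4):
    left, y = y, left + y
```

Fibonacci: after 4 iterations
`left, y` takes the values: (1, 1) → (1, 2) → (2, 3) → (3, 5) → (5, 8)

Answer: 5, 8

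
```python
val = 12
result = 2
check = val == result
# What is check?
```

Trace:
`val = 12` → val = 12
`result = 2` → result = 2
`check = val == result` → check = False
So check = False

Answer: False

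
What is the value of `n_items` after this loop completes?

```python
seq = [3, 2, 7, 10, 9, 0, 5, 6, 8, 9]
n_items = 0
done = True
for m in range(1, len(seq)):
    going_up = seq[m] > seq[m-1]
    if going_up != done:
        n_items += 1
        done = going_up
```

Count direction changes in [3, 2, 7, 10, 9, 0, 5, 6, 8, 9]
`n_items` takes the values: 0 → 1 → 2 → 3 → 4

Answer: 4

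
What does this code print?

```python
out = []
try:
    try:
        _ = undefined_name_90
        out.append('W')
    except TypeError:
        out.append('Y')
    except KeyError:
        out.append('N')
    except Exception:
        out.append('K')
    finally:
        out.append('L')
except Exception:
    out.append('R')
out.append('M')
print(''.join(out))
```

Execution trace: 'K' (inner except Exception) → 'L' (inner finally) → 'M' (after the try/except). Output: KLM

Answer: KLM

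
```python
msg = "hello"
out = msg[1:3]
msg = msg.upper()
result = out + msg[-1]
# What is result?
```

Trace:
`msg = "hello"` → msg = 'hello'
`out = msg[1:3]` → out = 'el'
`msg = msg.upper()` → msg = 'HELLO'
`result = out + msg[-1]` → result = 'elO'
So result = 'elO'

Answer: 'elO'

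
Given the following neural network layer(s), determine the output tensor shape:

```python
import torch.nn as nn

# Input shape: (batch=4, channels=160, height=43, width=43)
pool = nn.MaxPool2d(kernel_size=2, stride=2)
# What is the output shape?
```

Input: (4, 160, 43, 43) -> Output: (4, 160, 21, 21)

Answer: (4, 160, 21, 21)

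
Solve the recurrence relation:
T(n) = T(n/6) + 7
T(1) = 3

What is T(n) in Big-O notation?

Each step divides n by 6 and adds 7. After log_6(n) steps we reach T(1)=3. So T(n) = 7·log_6(n) + 3 = O(log n).

Answer: O(log n)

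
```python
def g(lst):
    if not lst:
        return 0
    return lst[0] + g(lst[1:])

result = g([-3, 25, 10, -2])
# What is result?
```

(-3) + 25 + 10 + (-2) + 0 = 30

Answer: 30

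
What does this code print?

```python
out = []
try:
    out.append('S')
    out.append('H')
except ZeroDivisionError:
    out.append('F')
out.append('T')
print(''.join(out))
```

Execution trace: 'S' (try body) → 'H' (try body, no exception) → 'T' (after the try/except). Output: SHT

Answer: SHT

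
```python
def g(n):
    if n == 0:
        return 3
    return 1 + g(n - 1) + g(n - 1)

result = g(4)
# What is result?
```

g(n) = 1 + 2·g(n-1), g(0)=3. Closed form: (3+1)·2^4 - 1 = 63.

Answer: 63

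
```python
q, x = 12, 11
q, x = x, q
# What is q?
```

Trace:
`q, x = 12, 11` → q = 12; x = 11
`q, x = x, q` → q = 11; x = 12
So q = 11

Answer: 11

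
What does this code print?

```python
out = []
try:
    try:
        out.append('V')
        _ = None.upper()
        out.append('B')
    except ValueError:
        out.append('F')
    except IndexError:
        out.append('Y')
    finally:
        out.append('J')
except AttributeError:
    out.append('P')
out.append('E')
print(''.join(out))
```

Execution trace: 'V' (try body) → 'J' (finally) → 'P' (outer except AttributeError) → 'E' (after the try/except). Output: VJPE

Answer: VJPE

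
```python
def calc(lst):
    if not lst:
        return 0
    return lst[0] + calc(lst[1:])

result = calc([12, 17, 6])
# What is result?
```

12 + 17 + 6 + 0 = 35

Answer: 35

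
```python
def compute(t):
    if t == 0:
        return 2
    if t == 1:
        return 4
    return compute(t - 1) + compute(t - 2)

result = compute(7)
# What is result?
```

Build up from base cases: compute(0)=2, compute(1)=4, compute(2)=6, compute(3)=10, compute(4)=16, compute(5)=26, compute(6)=42, ..., compute(7)=68

Answer: 68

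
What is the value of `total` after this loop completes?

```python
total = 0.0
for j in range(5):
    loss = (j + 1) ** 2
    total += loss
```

Sum of squared losses 1² + 2² + ... + 5²
`total` takes the values: 0.0 → 1.0 → 5.0 → 14.0 → 30.0 → 55.0

Answer: 55.0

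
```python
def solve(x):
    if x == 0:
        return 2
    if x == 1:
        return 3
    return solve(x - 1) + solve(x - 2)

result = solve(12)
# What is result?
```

Build up from base cases: solve(0)=2, solve(1)=3, solve(2)=5, solve(3)=8, solve(4)=13, solve(5)=21, solve(6)=34, ..., solve(12)=610

Answer: 610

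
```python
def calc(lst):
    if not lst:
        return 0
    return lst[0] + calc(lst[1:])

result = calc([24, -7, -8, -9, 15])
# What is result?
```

24 + (-7) + (-8) + (-9) + 15 + 0 = 15

Answer: 15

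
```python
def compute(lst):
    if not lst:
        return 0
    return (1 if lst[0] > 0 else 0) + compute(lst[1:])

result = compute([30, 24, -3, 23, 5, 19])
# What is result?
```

Count of positive elements in [30, 24, -3, 23, 5, 19] = 5

Answer: 5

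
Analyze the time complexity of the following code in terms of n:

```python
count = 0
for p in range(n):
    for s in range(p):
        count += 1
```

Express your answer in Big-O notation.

Each loop level contributes: n × n. Multiplying the contributions gives O(n^2).

Answer: O(n^2)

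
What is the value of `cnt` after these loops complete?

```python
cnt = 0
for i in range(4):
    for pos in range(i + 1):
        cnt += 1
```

Triangle: 1 + 2 + ... + 4
`cnt` takes the values: 0 → 1 → 2 → 3 → 4 → 5 → 6 → 7 → 8 → 9 → 10

Answer: 10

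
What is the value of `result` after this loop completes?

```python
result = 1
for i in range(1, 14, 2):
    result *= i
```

Product of 1, 3, 5, ... up to 13
`result` takes the values: 1 → 3 → 15 → 105 → 945 → 10395 → 135135

Answer: 135135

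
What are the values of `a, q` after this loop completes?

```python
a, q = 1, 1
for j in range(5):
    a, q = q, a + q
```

Fibonacci: after 5 iterations
`a, q` takes the values: (1, 1) → (1, 2) → (2, 3) → (3, 5) → (5, 8) → (8, 13)

Answer: 8, 13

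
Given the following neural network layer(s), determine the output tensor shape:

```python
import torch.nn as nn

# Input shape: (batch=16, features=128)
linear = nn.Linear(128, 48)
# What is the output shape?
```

Input: (16, 128) -> Output: (16, 48)

Answer: (16, 48)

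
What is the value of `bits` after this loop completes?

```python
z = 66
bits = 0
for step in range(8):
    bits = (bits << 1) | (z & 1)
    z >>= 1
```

Reverse lowest 8 bits of 66
`bits` takes the values: 0 → 1 → 2 → 4 → 8 → 16 → 33 → 66

Answer: 66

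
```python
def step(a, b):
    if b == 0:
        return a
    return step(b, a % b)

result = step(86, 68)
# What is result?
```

step(86, 68) -> step(68, 18) -> step(18, 14) -> step(14, 4) -> step(4, 2) -> step(2, 0) -> 2

Answer: 2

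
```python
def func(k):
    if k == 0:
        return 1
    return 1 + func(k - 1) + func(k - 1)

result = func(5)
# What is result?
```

func(k) = 1 + 2·func(k-1), func(0)=1. Closed form: (1+1)·2^5 - 1 = 63.

Answer: 63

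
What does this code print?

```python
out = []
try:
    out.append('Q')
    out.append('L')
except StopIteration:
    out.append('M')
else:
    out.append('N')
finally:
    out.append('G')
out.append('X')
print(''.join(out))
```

Execution trace: 'Q' (try body) → 'L' (try body, no exception) → 'N' (else) → 'G' (finally) → 'X' (after the try/except). Output: QLNGX

Answer: QLNGX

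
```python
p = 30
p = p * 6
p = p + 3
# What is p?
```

Trace:
`p = 30` → p = 30
`p = p * 6` → p = 180
`p = p + 3` → p = 183
So p = 183

Answer: 183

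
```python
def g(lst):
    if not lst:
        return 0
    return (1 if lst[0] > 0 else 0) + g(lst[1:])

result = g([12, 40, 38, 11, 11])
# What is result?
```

Count of positive elements in [12, 40, 38, 11, 11] = 5

Answer: 5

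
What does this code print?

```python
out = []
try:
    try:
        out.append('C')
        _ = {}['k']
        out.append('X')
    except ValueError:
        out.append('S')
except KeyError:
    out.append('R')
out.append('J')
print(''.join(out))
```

Execution trace: 'C' (inner try body) → 'R' (outer except KeyError) → 'J' (after the try/except). Output: CRJ

Answer: CRJ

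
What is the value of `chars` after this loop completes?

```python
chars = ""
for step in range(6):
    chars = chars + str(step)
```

Concatenate digits 0 to 5
`chars` takes the values: "" → "0" → "01" → "012" → "0123" → "01234" → "012345"

Answer: "012345"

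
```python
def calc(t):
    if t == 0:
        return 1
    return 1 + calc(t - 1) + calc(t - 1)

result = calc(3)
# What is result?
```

calc(t) = 1 + 2·calc(t-1), calc(0)=1. Closed form: (1+1)·2^3 - 1 = 15.

Answer: 15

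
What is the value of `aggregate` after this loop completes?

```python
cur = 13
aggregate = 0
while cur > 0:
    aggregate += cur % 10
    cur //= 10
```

Sum digits of 13
`aggregate` takes the values: 0 → 3 → 4

Answer: 4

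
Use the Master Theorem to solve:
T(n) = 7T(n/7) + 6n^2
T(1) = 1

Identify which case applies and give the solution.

a=7, b=7, f(n)=6n^2. log_7(7) = 1. Since c=2 > 1 and the regularity condition holds (7(n/7)^2 = (7/7^2)n^2 with 7/7^2 < 1), Case 3 applies: T(n) = Θ(f(n)) = O(n^2).

Answer: O(n^2) - Case 3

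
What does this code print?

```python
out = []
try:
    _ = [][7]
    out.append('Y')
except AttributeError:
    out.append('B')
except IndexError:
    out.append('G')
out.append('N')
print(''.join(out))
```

Execution trace: 'G' (except IndexError) → 'N' (after the try/except). Output: GN

Answer: GN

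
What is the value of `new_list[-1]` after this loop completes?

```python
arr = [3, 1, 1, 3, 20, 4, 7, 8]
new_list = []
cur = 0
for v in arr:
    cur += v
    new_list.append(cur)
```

Cumulative sum ends at 47
`new_list` takes the values: [] → [3] → [3, 4] → [3, 4, 5] → [3, 4, 5, 8] → [3, 4, 5, 8, 28] → [3, 4, 5, 8, 28, 32] → [3, 4, 5, 8, 28, 32, 39] → [3, 4, 5, 8, 28, 32, 39, 47]
So `new_list[-1]` = 47

Answer: 47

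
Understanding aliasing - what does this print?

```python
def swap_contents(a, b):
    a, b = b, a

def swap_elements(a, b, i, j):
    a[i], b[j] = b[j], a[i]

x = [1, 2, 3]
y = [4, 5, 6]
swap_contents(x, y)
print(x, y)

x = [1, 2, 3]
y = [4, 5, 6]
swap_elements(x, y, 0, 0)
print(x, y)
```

Key concept: parameter rebinding vs mutation.
Step by step:
`x = [1, 2, 3]` → x = [1, 2, 3]
`y = [4, 5, 6]` → y = [4, 5, 6]
`swap_contents(x, y)` → no visible change to tracked variables
`print(x, y)` → prints [1, 2, 3] [4, 5, 6]
`x = [1, 2, 3]` → x = [1, 2, 3]
`y = [4, 5, 6]` → y = [4, 5, 6]
`swap_elements(x, y, 0, 0)` → x = [4, 2, 3]; y = [1, 5, 6]
`print(x, y)` → prints [4, 2, 3] [1, 5, 6]

Answer:
[1, 2, 3] [4, 5, 6]
[4, 2, 3] [1, 5, 6]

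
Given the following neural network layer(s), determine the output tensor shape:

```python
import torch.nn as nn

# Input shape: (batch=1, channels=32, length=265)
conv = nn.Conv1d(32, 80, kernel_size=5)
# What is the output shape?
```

Input: (1, 32, 265) -> Output: (1, 80, 261)

Answer: (1, 80, 261)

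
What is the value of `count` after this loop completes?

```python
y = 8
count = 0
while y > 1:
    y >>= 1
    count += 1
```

Count right shifts until 1
`count` takes the values: 0 → 1 → 2 → 3

Answer: 3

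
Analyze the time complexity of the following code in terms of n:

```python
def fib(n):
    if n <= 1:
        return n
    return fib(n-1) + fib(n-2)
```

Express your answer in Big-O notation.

This is Recursive Fibonacci (naive). Time complexity: O(2^n).

Answer: O(2^n)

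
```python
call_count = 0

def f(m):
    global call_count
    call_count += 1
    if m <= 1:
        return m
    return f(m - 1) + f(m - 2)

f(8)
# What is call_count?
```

Calls(m) = 1 + Calls(m-1) + Calls(m-2); Calls(0)=Calls(1)=1. For m=8 this gives 67.

Answer: 67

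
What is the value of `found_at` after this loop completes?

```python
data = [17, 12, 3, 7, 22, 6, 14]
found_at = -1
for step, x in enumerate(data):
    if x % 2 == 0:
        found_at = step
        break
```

First even number index in [17, 12, 3, 7, 22, 6, 14]
`found_at` takes the values: -1 → 1

Answer: 1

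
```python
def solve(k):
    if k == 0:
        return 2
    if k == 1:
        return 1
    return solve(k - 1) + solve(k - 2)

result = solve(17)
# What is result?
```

Build up from base cases: solve(0)=2, solve(1)=1, solve(2)=3, solve(3)=4, solve(4)=7, solve(5)=11, solve(6)=18, ..., solve(17)=3571

Answer: 3571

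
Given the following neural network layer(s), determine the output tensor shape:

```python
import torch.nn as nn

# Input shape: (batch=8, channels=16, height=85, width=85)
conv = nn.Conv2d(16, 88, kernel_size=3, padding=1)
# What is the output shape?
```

Input: (8, 16, 85, 85) -> Output: (8, 88, 85, 85)

Answer: (8, 88, 85, 85)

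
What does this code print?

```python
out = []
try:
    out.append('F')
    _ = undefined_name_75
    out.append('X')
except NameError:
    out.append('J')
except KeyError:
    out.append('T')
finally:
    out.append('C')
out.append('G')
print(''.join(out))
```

Execution trace: 'F' (try body) → 'J' (except NameError) → 'C' (finally) → 'G' (after the try/except). Output: FJCG

Answer: FJCG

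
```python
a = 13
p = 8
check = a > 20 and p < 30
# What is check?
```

Trace:
`a = 13` → a = 13
`p = 8` → p = 8
`check = a > 20 and p < 30` → check = False
So check = False

Answer: False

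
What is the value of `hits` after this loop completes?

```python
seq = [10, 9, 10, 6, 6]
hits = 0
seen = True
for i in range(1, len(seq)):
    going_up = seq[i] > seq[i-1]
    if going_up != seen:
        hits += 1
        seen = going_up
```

Count direction changes in [10, 9, 10, 6, 6]
`hits` takes the values: 0 → 1 → 2 → 3

Answer: 3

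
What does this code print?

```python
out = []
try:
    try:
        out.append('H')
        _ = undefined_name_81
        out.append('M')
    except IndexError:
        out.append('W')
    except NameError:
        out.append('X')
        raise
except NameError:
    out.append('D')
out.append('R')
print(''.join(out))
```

Execution trace: 'H' (inner try body) → 'X' (inner except NameError) → 'D' (outer except NameError) → 'R' (after the try/except). Output: HXDR

Answer: HXDR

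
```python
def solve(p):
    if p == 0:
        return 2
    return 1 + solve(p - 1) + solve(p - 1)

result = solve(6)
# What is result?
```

solve(p) = 1 + 2·solve(p-1), solve(0)=2. Closed form: (2+1)·2^6 - 1 = 191.

Answer: 191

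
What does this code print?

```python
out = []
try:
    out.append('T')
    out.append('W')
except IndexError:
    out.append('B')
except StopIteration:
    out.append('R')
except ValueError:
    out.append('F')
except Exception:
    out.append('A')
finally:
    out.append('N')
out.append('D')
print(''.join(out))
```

Execution trace: 'T' (try body) → 'W' (try body, no exception) → 'N' (finally) → 'D' (after the try/except). Output: TWND

Answer: TWND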